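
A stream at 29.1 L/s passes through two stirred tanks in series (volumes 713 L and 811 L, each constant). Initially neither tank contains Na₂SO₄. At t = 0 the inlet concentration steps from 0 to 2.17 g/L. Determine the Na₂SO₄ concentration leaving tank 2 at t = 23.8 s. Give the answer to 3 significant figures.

Species balance on tank i: dCᵢ/dt = (Cᵢ₋₁ − Cᵢ)/τᵢ with τᵢ = Vᵢ/Q.
τ₁ = 713/29.1 = 24.502 s; τ₂ = 811/29.1 = 27.869 s.
Tank 1: C₁ = C_in(1 − e^(−t/τ₁)). Tank 2 (τ₁ ≠ τ₂): C₂ = C_in[1 − (τ₁ e^(−t/τ₁) − τ₂ e^(−t/τ₂))/(τ₁ − τ₂)].
At t = 23.8: e^(−t/τ₁) = 0.37857, e^(−t/τ₂) = 0.42572.
C₂ = 2.17·[1 − (24.502·0.37857 − 27.869·0.42572)/(-3.3677)] = 2.17·0.23126 = 0.50182 g/L.

0.502 g/L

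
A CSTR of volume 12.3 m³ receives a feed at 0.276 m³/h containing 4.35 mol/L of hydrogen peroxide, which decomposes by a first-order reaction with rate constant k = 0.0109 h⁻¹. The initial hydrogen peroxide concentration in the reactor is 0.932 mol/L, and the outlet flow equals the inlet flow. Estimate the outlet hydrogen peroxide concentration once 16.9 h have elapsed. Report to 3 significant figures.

1.79 mol/L

Accumulation = in − out − consumed: V dC/dt = Q C_in − Q C − k V C.
dC/dt = (Q/V) C_in − (Q/V + k) C; effective rate a = Q/V + k = 0.022439 + 0.0109 = 0.033339 h⁻¹.
C_ss = Q C_in/(Q + kV) = 2.9278 mol/L; C(t) = C_ss + (C₀ − C_ss) e^(−a t).
C(16.9) = 2.9278 + (-1.9958)·e^(−0.033339·16.9) = 2.9278 + (-1.9958)·0.56925 = 1.7917 mol/L.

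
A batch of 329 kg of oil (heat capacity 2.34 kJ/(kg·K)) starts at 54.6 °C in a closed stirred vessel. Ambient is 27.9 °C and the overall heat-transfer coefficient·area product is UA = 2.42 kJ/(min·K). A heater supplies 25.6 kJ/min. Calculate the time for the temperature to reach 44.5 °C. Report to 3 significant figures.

313 min

M c_p dT/dt = −UA(T − T_amb) + Q̇.
τ = M c_p/UA = 318.12 min; T_ss = T_amb + Q̇/UA = 27.9 + 25.6/2.42 = 38.479 °C.
T(t) = T_ss + (T₀ − T_ss)e^(−t/τ); set T = 44.5:
t = −τ ln[(T − T_ss)/(T₀ − T_ss)] = −318.12 · ln(0.37351) = 313.29 min.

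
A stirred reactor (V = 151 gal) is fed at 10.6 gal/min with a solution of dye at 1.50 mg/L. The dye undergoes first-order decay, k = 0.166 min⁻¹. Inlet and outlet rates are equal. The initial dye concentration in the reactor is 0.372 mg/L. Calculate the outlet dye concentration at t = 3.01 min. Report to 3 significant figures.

Species balance: V dC/dt = Q C_in − Q C − k V C.
This is linear with rate a = Q/V + k = 0.23620 min⁻¹.
C_ss = Q C_in/(Q + kV) = 0.44580 mg/L; C(t) = C_ss + (C₀ − C_ss) e^(−a t).
C(3.01) = 0.44580 + (-0.073803)·e^(−0.23620·3.01) = 0.44580 + (-0.073803)·0.49117 = 0.40955 mg/L.

0.410 mg/L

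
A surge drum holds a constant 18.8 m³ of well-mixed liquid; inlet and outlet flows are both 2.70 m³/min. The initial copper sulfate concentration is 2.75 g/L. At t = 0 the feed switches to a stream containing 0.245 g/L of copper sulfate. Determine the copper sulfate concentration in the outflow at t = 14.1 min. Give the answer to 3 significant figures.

0.576 g/L

Unsteady species balance (constant V, well mixed): V dC/dt = Q(C_in − C).
Rewrite as dC/dt + C/τ = C_in/τ, τ = V/Q = 6.9630 min.
This is linear first-order; C(t) = C_in + (C₀ − C_in) e^(−t/τ).
C(14.1) = 0.245 + (2.75 − 0.245)·e^(−14.1/6.9630) = 0.245 + (2.5050)·0.13199 = 0.57564 g/L.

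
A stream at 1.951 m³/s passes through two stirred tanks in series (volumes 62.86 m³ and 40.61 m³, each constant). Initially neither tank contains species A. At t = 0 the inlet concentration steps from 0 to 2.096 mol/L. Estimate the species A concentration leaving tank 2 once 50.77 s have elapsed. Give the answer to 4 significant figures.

1.205 mol/L

Time constants: τᵢ = Vᵢ/Q for each well-mixed tank.
τ₁ = 62.86/1.951 = 32.2194 s; τ₂ = 40.61/1.951 = 20.8150 s.
Solving the cascade with C₁(0)=C₂(0)=0 gives C₂(t) = C_in[1 − (τ₁ e^(−t/τ₁) − τ₂ e^(−t/τ₂))/(τ₁ − τ₂)].
At t = 50.77: e^(−t/τ₁) = 0.206850, e^(−t/τ₂) = 0.0872384.
C₂ = 2.096·[1 − (32.2194·0.206850 − 20.8150·0.0872384)/(11.4044)] = 2.096·0.574838 = 1.20486 mol/L.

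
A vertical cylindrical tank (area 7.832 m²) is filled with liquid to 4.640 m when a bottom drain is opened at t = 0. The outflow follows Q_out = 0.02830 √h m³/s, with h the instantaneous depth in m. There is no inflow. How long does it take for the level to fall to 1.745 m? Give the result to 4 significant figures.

461.1 s

Unsteady balance on liquid volume: A dh/dt = −0.02830 √h.
∫ h^(−1/2) dh = −(0.02830/A) ∫ dt, giving 2√h = 2√h₀ − (0.02830/A) t.
t = 2A(√h₀ − √h)/0.02830 = 2·7.832·(√4.640 − √1.745)/0.02830
  = 15.6640 × (2.15407 − 1.32098) / 0.02830 = 461.109 s.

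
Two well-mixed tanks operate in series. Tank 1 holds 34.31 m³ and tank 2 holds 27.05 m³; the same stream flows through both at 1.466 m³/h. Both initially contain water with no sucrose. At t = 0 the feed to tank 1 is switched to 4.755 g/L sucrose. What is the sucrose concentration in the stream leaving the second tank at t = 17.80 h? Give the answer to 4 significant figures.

1.003 g/L

Time constants: τᵢ = Vᵢ/Q for each well-mixed tank.
τ₁ = 34.31/1.466 = 23.4038 h; τ₂ = 27.05/1.466 = 18.4516 h.
Solving the cascade with C₁(0)=C₂(0)=0 gives C₂(t) = C_in[1 − (τ₁ e^(−t/τ₁) − τ₂ e^(−t/τ₂))/(τ₁ − τ₂)].
At t = 17.80: e^(−t/τ₁) = 0.467405, e^(−t/τ₂) = 0.381102.
C₂ = 4.755·[1 − (23.4038·0.467405 − 18.4516·0.381102)/(4.95225)] = 4.755·0.211041 = 1.00350 g/L.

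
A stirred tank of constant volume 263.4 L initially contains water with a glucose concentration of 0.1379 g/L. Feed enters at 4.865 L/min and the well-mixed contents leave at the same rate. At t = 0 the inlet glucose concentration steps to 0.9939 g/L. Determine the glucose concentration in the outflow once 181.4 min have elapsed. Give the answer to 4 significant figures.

Mass balance on the solute (V constant): V dC/dt = Q(C_in − C).
Rewrite as dC/dt + C/τ = C_in/τ, τ = V/Q = 54.1418 min.
Solution: C(t) = C_in + (C₀ − C_in) e^(−t/τ).
C(181.4) = 0.9939 + (0.1379 − 0.9939)·e^(−181.4/54.1418) = 0.9939 + (-0.856000)·0.0350682 = 0.963882 g/L.

0.9639 g/L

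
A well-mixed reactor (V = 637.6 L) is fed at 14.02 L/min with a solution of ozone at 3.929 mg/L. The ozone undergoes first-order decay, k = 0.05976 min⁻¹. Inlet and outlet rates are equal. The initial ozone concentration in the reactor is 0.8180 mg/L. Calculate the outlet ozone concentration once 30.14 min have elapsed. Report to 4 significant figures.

1.036 mg/L

Accumulation = in − out − consumed: V dC/dt = Q C_in − Q C − k V C.
This is linear with rate a = Q/V + k = 0.0817487 min⁻¹.
C_ss = Q C_in/(Q + kV) = 1.05682 mg/L; C(t) = C_ss + (C₀ − C_ss) e^(−a t).
C(30.14) = 1.05682 + (-0.238820)·e^(−0.0817487·30.14) = 1.05682 + (-0.238820)·0.0851019 = 1.03650 mg/L.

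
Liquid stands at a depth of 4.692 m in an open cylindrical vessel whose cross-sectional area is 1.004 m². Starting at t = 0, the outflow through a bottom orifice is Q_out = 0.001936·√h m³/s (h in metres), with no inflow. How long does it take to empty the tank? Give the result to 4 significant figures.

With no inflow, A dh/dt = −0.001936 √h.
Separate and integrate: 2(√h − √h₀) = −(0.001936/A) t.
Tank is empty when √h = 0: t_empty = 2A√h₀/0.001936.
t_empty = 2·1.004·√4.692/0.001936 = 2.00800·2.16610/0.001936 = 2246.66 s.

2247 s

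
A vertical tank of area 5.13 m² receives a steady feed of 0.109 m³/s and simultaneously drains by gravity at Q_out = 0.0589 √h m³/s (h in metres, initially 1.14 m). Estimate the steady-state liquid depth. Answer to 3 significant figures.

Accumulation of liquid (constant cross-section A): A dh/dt = Q_in − 0.0589 √h. At steady state dh/dt = 0:
Q_in = 0.0589 √h_ss ⇒ √h_ss = 0.109/0.0589 = 1.8506.
h_ss = 1.8506² = 3.4247 m. (Since h₀ = 1.14 m < h_ss, the level will rise toward this value.)

3.42 m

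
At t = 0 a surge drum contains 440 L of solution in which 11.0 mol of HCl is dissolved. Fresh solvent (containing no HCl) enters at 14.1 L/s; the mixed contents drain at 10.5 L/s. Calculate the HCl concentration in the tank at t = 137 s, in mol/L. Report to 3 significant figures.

0.00132 mol/L

Total volume: dV/dt = Q_in − Q_out = 3.6000 L/s, so V(t) = 440 + 3.6000 t and V(137) = 933.20 L.
No HCl enters, so dm/dt = −Q_out · (m/V).
dm/m = −Q_out dt/(V₀ + 3.6000 t); integrating gives ln(m/m₀) = −(Q_out/(Q_in−Q_out)) ln(V/V₀).
m = m₀ (V₀/V)^(Q_out/(Q_in−Q_out)) = 11.0 × (440/933.20)^(2.9167) = 1.2275 mol.
C = m/V = 1.2275/933.20 = 0.0013154 mol/L.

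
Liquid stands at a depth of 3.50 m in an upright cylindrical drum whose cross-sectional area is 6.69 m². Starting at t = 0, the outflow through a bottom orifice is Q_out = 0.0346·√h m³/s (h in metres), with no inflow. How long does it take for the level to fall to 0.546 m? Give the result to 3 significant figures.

438 s

A dh/dt = −Q_out = −0.0346 √h.
Separate and integrate: 2(√h − √h₀) = −(0.0346/A) t.
t = 2A(√h₀ − √h)/0.0346 = 2·6.69·(√3.50 − √0.546)/0.0346
  = 13.380 × (1.8708 − 0.73892) / 0.0346 = 437.72 s.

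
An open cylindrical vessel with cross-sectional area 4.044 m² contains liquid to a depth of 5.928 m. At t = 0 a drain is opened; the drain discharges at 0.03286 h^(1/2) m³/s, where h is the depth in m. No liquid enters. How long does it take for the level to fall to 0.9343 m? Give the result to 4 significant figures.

361.4 s

With no inflow, A dh/dt = −0.03286 √h.
This is separable: 2 d(√h)/dt = −0.03286/A, so √h = √h₀ − (0.03286/(2A)) t.
t = 2A(√h₀ − √h)/0.03286 = 2·4.044·(√5.928 − √0.9343)/0.03286
  = 8.08800 × (2.43475 − 0.966592) / 0.03286 = 361.365 s.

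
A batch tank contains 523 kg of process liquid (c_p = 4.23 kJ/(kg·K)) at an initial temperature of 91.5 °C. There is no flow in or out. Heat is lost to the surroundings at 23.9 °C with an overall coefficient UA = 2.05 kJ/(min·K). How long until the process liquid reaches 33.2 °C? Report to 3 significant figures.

M c_p dT/dt = −UA(T − T_amb).
τ = M c_p/UA = 1079.2 min; T_ss = T_amb = 23.900 °C.
T(t) = T_ss + (T₀ − T_ss)e^(−t/τ); set T = 33.2:
t = −τ ln[(T − T_ss)/(T₀ − T_ss)] = −1079.2 · ln(0.13757) = 2140.6 min.

2140 min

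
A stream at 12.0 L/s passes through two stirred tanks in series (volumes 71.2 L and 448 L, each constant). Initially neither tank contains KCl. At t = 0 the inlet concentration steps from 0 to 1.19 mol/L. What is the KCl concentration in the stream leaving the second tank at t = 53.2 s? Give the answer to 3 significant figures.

Species balance on tank i: dCᵢ/dt = (Cᵢ₋₁ − Cᵢ)/τᵢ with τᵢ = Vᵢ/Q.
τ₁ = 71.2/12.0 = 5.9333 s; τ₂ = 448/12.0 = 37.333 s.
Solving the cascade with C₁(0)=C₂(0)=0 gives C₂(t) = C_in[1 − (τ₁ e^(−t/τ₁) − τ₂ e^(−t/τ₂))/(τ₁ − τ₂)].
At t = 53.2: e^(−t/τ₁) = 0.00012764, e^(−t/τ₂) = 0.24051.
C₂ = 1.19·[1 − (5.9333·0.00012764 − 37.333·0.24051)/(-31.400)] = 1.19·0.71407 = 0.84974 mol/L.

0.850 mol/L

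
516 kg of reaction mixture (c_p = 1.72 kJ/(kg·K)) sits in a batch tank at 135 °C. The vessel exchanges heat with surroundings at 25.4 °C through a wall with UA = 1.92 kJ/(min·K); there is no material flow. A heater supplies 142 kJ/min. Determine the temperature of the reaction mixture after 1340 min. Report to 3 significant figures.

M c_p dT/dt = −UA(T − T_amb) + Q̇.
dT/dt = (T_ss − T)/τ with T_ss = T_amb + Q̇/UA = 25.4 + 142/1.92 = 99.358 °C, τ = M c_p/UA = 516·1.72/1.92 = 462.25 min.
Integrating: T(t) = T_ss + (T₀ − T_ss) e^(−t/τ).
T(1340) = 99.358 + (35.642)·0.055086 = 101.32 °C.

101 °C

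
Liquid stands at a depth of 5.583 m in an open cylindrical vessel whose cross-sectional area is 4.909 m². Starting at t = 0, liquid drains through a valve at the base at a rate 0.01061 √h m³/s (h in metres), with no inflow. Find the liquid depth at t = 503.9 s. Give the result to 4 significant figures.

3.306 m

A dh/dt = −Q_out = −0.01061 √h.
Separate and integrate: 2(√h − √h₀) = −(0.01061/A) t.
√h = √5.583 − 0.01061·503.9/(2·4.909) = 2.36284 − 0.544549 = 1.81829.
h = 1.81829² = 3.30617 m.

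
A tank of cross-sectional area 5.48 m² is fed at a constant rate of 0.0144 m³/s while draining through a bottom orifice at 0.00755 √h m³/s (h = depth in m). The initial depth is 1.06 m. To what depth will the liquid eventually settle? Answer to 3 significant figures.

A dh/dt = Q_in − 0.00755 √h. Steady state requires inflow = outflow:
Q_in = 0.00755 √h_ss ⇒ √h_ss = 0.0144/0.00755 = 1.9073.
h_ss = 1.9073² = 3.6377 m. (Since h₀ = 1.06 m < h_ss, the level will rise toward this value.)

3.64 m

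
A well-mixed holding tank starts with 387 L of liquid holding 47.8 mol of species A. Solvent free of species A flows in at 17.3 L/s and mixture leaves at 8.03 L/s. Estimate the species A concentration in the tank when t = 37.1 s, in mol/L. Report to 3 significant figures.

Total volume: dV/dt = Q_in − Q_out = 9.2700 L/s, so V(t) = 387 + 9.2700 t and V(37.1) = 730.92 L.
No species A enters, so dm/dt = −Q_out · (m/V).
dm/m = −Q_out dt/(V₀ + 9.2700 t); integrating gives ln(m/m₀) = −(Q_out/(Q_in−Q_out)) ln(V/V₀).
m = m₀ (V₀/V)^(Q_out/(Q_in−Q_out)) = 47.8 × (387/730.92)^(0.86624) = 27.556 mol.
C = m/V = 27.556/730.92 = 0.037700 mol/L.

0.0377 mol/L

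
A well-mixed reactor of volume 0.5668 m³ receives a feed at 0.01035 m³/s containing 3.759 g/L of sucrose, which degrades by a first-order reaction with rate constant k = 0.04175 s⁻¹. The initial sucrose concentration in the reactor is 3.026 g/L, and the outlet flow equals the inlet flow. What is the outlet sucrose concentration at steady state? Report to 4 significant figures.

1.144 g/L

Accumulation = in − out − consumed: V dC/dt = Q C_in − Q C − k V C.
Steady state (dC/dt = 0): C_ss = Q C_in/(Q + kV) = C_in/(1 + kV/Q).
C_ss = 0.01035·3.759/(0.01035 + 0.04175·0.5668) = 0.0389056/0.0340139 = 1.14382 g/L.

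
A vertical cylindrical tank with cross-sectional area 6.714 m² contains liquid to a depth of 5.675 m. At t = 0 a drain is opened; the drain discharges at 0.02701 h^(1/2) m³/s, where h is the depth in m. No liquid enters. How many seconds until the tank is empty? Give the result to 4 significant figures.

A dh/dt = −Q_out = −0.02701 √h.
This is separable: 2 d(√h)/dt = −0.02701/A, so √h = √h₀ − (0.02701/(2A)) t.
Tank is empty when √h = 0: t_empty = 2A√h₀/0.02701.
t_empty = 2·6.714·√5.675/0.02701 = 13.4280·2.38223/0.02701 = 1184.32 s.

1184 s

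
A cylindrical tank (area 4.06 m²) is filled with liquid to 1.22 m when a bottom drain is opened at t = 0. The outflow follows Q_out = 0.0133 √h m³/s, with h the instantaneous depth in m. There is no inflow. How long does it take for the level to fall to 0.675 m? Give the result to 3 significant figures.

173 s

Volume balance on the tank: A dh/dt = −0.0133 √h.
Separate and integrate: 2(√h − √h₀) = −(0.0133/A) t.
t = 2A(√h₀ − √h)/0.0133 = 2·4.06·(√1.22 − √0.675)/0.0133
  = 8.1200 × (1.1045 − 0.82158) / 0.0133 = 172.75 s.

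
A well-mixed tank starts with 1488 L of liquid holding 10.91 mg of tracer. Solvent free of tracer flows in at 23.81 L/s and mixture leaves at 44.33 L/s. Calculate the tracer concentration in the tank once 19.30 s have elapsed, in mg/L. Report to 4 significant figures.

0.005120 mg/L

Let m(t) be the amount of tracer. Volume: V(t) = V₀ + (Q_in − Q_out) t = 1488 − 20.5200 t; V(19.30) = 1091.96 L.
No tracer enters, so dm/dt = −Q_out · (m/V).
dm/m = −Q_out dt/(V₀ − 20.5200 t); integrating gives ln(m/m₀) = −(Q_out/(Q_in−Q_out)) ln(V/V₀).
m = m₀ (V₀/V)^(Q_out/(Q_in−Q_out)) = 10.91 × (1488/1091.96)^(-2.16033) = 5.59098 mg.
C = m/V = 5.59098/1091.96 = 0.00512011 mg/L.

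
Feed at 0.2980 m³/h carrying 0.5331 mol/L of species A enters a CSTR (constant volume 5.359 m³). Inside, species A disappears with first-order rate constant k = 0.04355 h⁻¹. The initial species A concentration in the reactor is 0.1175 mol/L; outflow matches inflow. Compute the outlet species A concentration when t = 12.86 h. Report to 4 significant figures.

Species balance: V dC/dt = Q C_in − Q C − k V C.
This is linear with rate a = Q/V + k = 0.0991574 h⁻¹.
C_ss = Q C_in/(Q + kV) = 0.298962 mol/L; C(t) = C_ss + (C₀ − C_ss) e^(−a t).
C(12.86) = 0.298962 + (-0.181462)·e^(−0.0991574·12.86) = 0.298962 + (-0.181462)·0.279385 = 0.248264 mol/L.

0.2483 mol/L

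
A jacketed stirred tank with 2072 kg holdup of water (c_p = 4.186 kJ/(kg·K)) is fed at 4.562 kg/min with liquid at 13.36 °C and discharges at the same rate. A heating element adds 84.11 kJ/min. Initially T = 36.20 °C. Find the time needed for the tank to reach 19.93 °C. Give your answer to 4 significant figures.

M c_p dT/dt = ṁ c_p (T_in − T) + Q̇.
τ = M/ṁ = 454.187 min; T_ss = T_in + Q̇/(ṁ c_p) = 17.7645 °C.
T(t) = T_ss + (T₀ − T_ss) e^(−t/τ). Set T = 19.93:
e^(−t/τ) = (19.93 − 17.7645)/(36.20 − 17.7645) = 0.117465
t = −454.187 · ln(0.117465) = 972.692 min.

972.7 min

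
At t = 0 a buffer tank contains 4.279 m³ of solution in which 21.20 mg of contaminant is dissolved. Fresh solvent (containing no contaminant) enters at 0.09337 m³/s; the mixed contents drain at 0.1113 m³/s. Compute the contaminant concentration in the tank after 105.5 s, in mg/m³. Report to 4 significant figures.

0.2373 mg/m³

Total volume: dV/dt = Q_in − Q_out = -0.0179300 m³/s, so V(t) = 4.279 − 0.0179300 t and V(105.5) = 2.38738 m³.
Species balance (pure solvent in): dm/dt = −Q_out · m/V(t).
Separate: dm/m = −Q_out dt/V(t) ⇒ ln(m/m₀) = −(Q_out/(Q_in−Q_out)) ln(V/V₀).
m = m₀ (V₀/V)^(Q_out/(Q_in−Q_out)) = 21.20 × (4.279/2.38738)^(-6.20747) = 0.566551 mg.
C = m/V = 0.566551/2.38738 = 0.237310 mg/m³.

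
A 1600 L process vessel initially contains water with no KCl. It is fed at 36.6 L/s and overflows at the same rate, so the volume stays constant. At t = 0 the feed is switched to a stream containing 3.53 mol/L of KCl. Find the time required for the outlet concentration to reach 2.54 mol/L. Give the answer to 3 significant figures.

55.6 s

Mass balance on the solute (V constant): V dC/dt = Q(C_in − C), so τ = V/Q = 43.716 s.
C(t) = C_in + (C₀ − C_in) e^(−t/τ). Set C = 2.54 and solve for t:
e^(−t/τ) = (C − C_in)/(C₀ − C_in) = (2.54 − 3.53)/(0 − 3.53) = 0.28045
t = −τ ln(…) = 43.716 × 1.2713 = 55.578 s.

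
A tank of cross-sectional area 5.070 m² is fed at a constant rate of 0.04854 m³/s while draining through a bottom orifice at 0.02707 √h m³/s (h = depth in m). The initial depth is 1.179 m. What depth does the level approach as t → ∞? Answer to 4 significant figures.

3.215 m

Unsteady balance on liquid volume: A dh/dt = Q_in − 0.02707 √h. At steady state dh/dt = 0:
Q_in = 0.02707 √h_ss ⇒ √h_ss = 0.04854/0.02707 = 1.79313.
h_ss = 1.79313² = 3.21531 m. (Since h₀ = 1.179 m < h_ss, the level will rise toward this value.)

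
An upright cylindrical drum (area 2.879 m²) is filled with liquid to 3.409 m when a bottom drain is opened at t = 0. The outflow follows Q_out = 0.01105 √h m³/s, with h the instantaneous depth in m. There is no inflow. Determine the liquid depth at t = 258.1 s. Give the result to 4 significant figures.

1.825 m

A dh/dt = −Q_out = −0.01105 √h.
∫ h^(−1/2) dh = −(0.01105/A) ∫ dt, giving 2√h = 2√h₀ − (0.01105/A) t.
√h = √3.409 − 0.01105·258.1/(2·2.879) = 1.84635 − 0.495312 = 1.35104.
h = 1.35104² = 1.82530 m.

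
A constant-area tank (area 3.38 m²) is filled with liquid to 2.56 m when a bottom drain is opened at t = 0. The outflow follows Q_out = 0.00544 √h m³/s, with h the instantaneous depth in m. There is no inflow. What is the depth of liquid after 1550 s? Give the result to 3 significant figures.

With no inflow, A dh/dt = −0.00544 √h.
This is separable: 2 d(√h)/dt = −0.00544/A, so √h = √h₀ − (0.00544/(2A)) t.
√h = √2.56 − 0.00544·1550/(2·3.38) = 1.6000 − 1.2473 = 0.35266.
h = 0.35266² = 0.12437 m.

0.124 m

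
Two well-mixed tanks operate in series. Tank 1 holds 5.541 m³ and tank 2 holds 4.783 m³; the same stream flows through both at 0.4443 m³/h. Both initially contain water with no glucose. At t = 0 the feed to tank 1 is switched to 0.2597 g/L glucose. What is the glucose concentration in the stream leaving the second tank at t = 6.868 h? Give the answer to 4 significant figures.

Time constants: τᵢ = Vᵢ/Q for each well-mixed tank.
τ₁ = 5.541/0.4443 = 12.4713 h; τ₂ = 4.783/0.4443 = 10.7652 h.
Tank 1: C₁ = C_in(1 − e^(−t/τ₁)). Tank 2 (τ₁ ≠ τ₂): C₂ = C_in[1 − (τ₁ e^(−t/τ₁) − τ₂ e^(−t/τ₂))/(τ₁ − τ₂)].
At t = 6.868: e^(−t/τ₁) = 0.576544, e^(−t/τ₂) = 0.528359.
C₂ = 0.2597·[1 − (12.4713·0.576544 − 10.7652·0.528359)/(1.70605)] = 0.2597·0.119412 = 0.0310113 g/L.

0.03101 g/L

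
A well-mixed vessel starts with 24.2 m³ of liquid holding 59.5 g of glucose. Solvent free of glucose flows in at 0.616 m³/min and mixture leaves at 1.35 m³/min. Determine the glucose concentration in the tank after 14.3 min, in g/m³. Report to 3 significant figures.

Total volume: dV/dt = Q_in − Q_out = -0.73400 m³/min, so V(t) = 24.2 − 0.73400 t and V(14.3) = 13.704 m³.
Solute balance: dm/dt = 0 − Q_out C = −Q_out m/V(t).
Separate: dm/m = −Q_out dt/V(t) ⇒ ln(m/m₀) = −(Q_out/(Q_in−Q_out)) ln(V/V₀).
m = m₀ (V₀/V)^(Q_out/(Q_in−Q_out)) = 59.5 × (24.2/13.704)^(-1.8392) = 20.906 g.
C = m/V = 20.906/13.704 = 1.5256 g/m³.

1.53 g/m³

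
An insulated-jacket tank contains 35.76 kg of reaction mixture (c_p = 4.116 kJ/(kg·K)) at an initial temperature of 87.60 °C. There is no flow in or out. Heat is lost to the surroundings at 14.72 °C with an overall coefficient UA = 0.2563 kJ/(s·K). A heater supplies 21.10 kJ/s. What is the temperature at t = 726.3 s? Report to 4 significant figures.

Lumped-capacitance energy balance: M c_p dT/dt = UA(T_amb − T) + Q̇.
dT/dt = (T_ss − T)/τ with T_ss = T_amb + Q̇/UA = 14.72 + 21.10/0.2563 = 97.0454 °C, τ = M c_p/UA = 35.76·4.116/0.2563 = 574.281 s.
Integrating: T(t) = T_ss + (T₀ − T_ss) e^(−t/τ).
T(726.3) = 97.0454 + (-9.44540)·0.282320 = 94.3788 °C.

94.38 °C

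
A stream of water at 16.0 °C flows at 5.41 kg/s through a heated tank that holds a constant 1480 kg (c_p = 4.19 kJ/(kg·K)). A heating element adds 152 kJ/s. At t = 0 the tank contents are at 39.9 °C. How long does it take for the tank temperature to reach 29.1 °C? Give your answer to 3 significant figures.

M c_p dT/dt = ṁ c_p (T_in − T) + Q̇.
τ = M/ṁ = 273.57 s; T_ss = T_in + Q̇/(ṁ c_p) = 22.706 °C.
T(t) = T_ss + (T₀ − T_ss) e^(−t/τ). Set T = 29.1:
e^(−t/τ) = (29.1 − 22.706)/(39.9 − 22.706) = 0.37189
t = −273.57 · ln(0.37189) = 270.60 s.

271 s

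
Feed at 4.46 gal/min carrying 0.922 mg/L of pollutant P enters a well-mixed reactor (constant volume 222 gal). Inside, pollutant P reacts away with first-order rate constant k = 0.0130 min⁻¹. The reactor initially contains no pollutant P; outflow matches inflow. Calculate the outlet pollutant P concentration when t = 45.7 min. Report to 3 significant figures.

Species balance: V dC/dt = Q C_in − Q C − k V C.
dC/dt = (Q/V) C_in − (Q/V + k) C; effective rate a = Q/V + k = 0.020090 + 0.0130 = 0.033090 min⁻¹.
C_ss = Q C_in/(Q + kV) = 0.55978 mg/L; C(t) = C_ss + (C₀ − C_ss) e^(−a t).
C(45.7) = 0.55978 + (-0.55978)·e^(−0.033090·45.7) = 0.55978 + (-0.55978)·0.22042 = 0.43639 mg/L.

0.436 mg/L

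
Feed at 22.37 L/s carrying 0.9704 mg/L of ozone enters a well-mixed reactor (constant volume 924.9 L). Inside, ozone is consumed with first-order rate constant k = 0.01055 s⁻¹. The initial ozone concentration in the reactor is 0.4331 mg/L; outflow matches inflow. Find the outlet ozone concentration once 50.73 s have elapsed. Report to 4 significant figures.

Species balance: V dC/dt = Q C_in − Q C − k V C.
dC/dt = (Q/V) C_in − (Q/V + k) C; effective rate a = Q/V + k = 0.0241864 + 0.01055 = 0.0347364 s⁻¹.
C_ss = Q C_in/(Q + kV) = 0.675674 mg/L; C(t) = C_ss + (C₀ − C_ss) e^(−a t).
C(50.73) = 0.675674 + (-0.242574)·e^(−0.0347364·50.73) = 0.675674 + (-0.242574)·0.171671 = 0.634031 mg/L.

0.6340 mg/L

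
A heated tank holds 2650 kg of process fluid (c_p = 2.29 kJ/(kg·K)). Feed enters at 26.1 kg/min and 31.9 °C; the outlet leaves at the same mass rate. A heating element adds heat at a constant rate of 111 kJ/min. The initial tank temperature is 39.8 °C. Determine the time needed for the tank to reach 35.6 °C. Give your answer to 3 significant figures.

121 min

First-law balance (no shaft work): M c_p dT/dt = ṁ c_p (T_in − T) + 111.
τ = M/ṁ = 101.53 min; T_ss = T_in + Q̇/(ṁ c_p) = 33.757 °C.
T(t) = T_ss + (T₀ − T_ss) e^(−t/τ). Set T = 35.6:
e^(−t/τ) = (35.6 − 33.757)/(39.8 − 33.757) = 0.30496
t = −101.53 · ln(0.30496) = 120.58 min.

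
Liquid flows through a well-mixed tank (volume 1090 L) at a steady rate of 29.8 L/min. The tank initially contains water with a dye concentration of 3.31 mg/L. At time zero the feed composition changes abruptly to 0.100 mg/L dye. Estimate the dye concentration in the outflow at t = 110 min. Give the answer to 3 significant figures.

Transient balance on the dissolved component: V dC/dt = Q(C_in − C).
Time constant τ = V/Q = 1090/29.8 = 36.577 min.
Integrating: C(t) = C_in + (C₀ − C_in) e^(−t/τ).
C(110) = 0.100 + (3.31 − 0.100)·e^(−110/36.577) = 0.100 + (3.2100)·0.049423 = 0.25865 mg/L.

0.259 mg/L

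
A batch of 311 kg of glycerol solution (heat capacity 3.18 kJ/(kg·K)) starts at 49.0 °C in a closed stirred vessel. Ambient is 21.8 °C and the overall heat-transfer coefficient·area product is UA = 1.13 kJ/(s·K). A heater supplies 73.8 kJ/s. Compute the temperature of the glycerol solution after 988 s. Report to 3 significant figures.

74.8 °C

Heat balance on the well-mixed liquid: M c_p dT/dt = −UA(T − T_amb) + Q̇.
dT/dt = (T_ss − T)/τ with T_ss = T_amb + Q̇/UA = 21.8 + 73.8/1.13 = 87.110 °C, τ = M c_p/UA = 311·3.18/1.13 = 875.20 s.
Solution: T(t) = T_ss + (T₀ − T_ss) e^(−t/τ).
T(988) = 87.110 + (-38.110)·0.32340 = 74.785 °C.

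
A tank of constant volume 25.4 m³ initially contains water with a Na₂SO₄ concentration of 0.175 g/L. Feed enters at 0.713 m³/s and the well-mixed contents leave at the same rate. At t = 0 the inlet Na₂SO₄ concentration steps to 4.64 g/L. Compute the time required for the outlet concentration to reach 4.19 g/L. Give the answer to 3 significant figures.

81.7 s

Species balance: V dC/dt = Q(C_in − C) ⇒ τ = V/Q = 35.624 s.
C(t) = C_in + (C₀ − C_in) e^(−t/τ). Set C = 4.19 and solve for t:
e^(−t/τ) = (C − C_in)/(C₀ − C_in) = (4.19 − 4.64)/(0.175 − 4.64) = 0.10078
t = −τ ln(…) = 35.624 × 2.2948 = 81.749 s.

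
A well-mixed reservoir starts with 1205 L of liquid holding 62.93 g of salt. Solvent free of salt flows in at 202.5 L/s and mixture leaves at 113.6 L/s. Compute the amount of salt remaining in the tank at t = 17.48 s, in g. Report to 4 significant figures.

21.83 g

Let m(t) be the amount of salt. Volume: V(t) = V₀ + (Q_in − Q_out) t = 1205 + 88.9000 t; V(17.48) = 2758.97 L.
No salt enters, so dm/dt = −Q_out · (m/V).
Separate: dm/m = −Q_out dt/V(t) ⇒ ln(m/m₀) = −(Q_out/(Q_in−Q_out)) ln(V/V₀).
m = m₀ (V₀/V)^(Q_out/(Q_in−Q_out)) = 62.93 × (1205/2758.97)^(1.27784) = 21.8344 g.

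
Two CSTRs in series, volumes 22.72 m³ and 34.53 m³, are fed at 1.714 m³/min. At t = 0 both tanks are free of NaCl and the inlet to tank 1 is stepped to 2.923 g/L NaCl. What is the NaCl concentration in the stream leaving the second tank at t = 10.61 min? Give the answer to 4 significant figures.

Each tank obeys Vᵢ dCᵢ/dt = Q(Cᵢ₋₁ − Cᵢ), so τᵢ = Vᵢ/Q.
τ₁ = 22.72/1.714 = 13.2555 min; τ₂ = 34.53/1.714 = 20.1459 min.
Solving the cascade with C₁(0)=C₂(0)=0 gives C₂(t) = C_in[1 − (τ₁ e^(−t/τ₁) − τ₂ e^(−t/τ₂))/(τ₁ − τ₂)].
At t = 10.61: e^(−t/τ₁) = 0.449140, e^(−t/τ₂) = 0.590575.
C₂ = 2.923·[1 − (13.2555·0.449140 − 20.1459·0.590575)/(-6.89032)] = 2.923·0.137335 = 0.401430 g/L.

0.4014 g/L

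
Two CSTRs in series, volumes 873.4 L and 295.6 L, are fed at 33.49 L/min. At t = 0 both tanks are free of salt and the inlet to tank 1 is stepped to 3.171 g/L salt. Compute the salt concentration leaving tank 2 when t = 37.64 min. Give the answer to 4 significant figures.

Each tank obeys Vᵢ dCᵢ/dt = Q(Cᵢ₋₁ − Cᵢ), so τᵢ = Vᵢ/Q.
τ₁ = 873.4/33.49 = 26.0794 min; τ₂ = 295.6/33.49 = 8.82652 min.
Solving the cascade with C₁(0)=C₂(0)=0 gives C₂(t) = C_in[1 − (τ₁ e^(−t/τ₁) − τ₂ e^(−t/τ₂))/(τ₁ − τ₂)].
At t = 37.64: e^(−t/τ₁) = 0.236151, e^(−t/τ₂) = 0.0140600.
C₂ = 3.171·[1 − (26.0794·0.236151 − 8.82652·0.0140600)/(17.2529)] = 3.171·0.650228 = 2.06187 g/L.

2.062 g/L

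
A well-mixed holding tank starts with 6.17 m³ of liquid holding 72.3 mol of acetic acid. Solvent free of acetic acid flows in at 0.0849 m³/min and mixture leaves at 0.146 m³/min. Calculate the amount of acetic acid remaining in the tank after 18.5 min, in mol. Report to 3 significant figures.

44.6 mol

Let m(t) be the amount of acetic acid. Volume: V(t) = V₀ + (Q_in − Q_out) t = 6.17 − 0.061100 t; V(18.5) = 5.0396 m³.
No acetic acid enters, so dm/dt = −Q_out · (m/V).
Separate: dm/m = −Q_out dt/V(t) ⇒ ln(m/m₀) = −(Q_out/(Q_in−Q_out)) ln(V/V₀).
m = m₀ (V₀/V)^(Q_out/(Q_in−Q_out)) = 72.3 × (6.17/5.0396)^(-2.3895) = 44.580 mol.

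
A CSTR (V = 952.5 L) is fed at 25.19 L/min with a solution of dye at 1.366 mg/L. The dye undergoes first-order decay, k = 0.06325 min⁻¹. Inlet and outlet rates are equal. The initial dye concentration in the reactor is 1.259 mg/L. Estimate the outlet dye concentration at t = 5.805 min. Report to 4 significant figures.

0.9115 mg/L

V dC/dt = Q(C_in − C) − k V C.
This is linear with rate a = Q/V + k = 0.0896962 min⁻¹.
C_ss = Q C_in/(Q + kV) = 0.402754 mg/L; C(t) = C_ss + (C₀ − C_ss) e^(−a t).
C(5.805) = 0.402754 + (0.856246)·e^(−0.0896962·5.805) = 0.402754 + (0.856246)·0.594113 = 0.911461 mg/L.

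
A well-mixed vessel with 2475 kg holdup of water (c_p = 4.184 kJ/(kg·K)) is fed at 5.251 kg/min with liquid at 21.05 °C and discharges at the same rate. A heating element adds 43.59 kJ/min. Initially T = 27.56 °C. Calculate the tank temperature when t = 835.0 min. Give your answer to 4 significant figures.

M c_p dT/dt = ṁ c_p (T_in − T) + Q̇.
Rearrange: dT/dt = (T_ss − T)/τ with τ = M/ṁ = 471.339 min and T_ss = T_in + Q̇/(ṁ c_p) = 23.0341 °C.
T approaches T_ss exponentially: T(t) = T_ss + (T₀ − T_ss) e^(−t/τ).
T(835.0) = 23.0341 + (4.52595)·e^(−835.0/471.339) = 23.0341 + (4.52595)·0.170069 = 23.8038 °C.

23.80 °C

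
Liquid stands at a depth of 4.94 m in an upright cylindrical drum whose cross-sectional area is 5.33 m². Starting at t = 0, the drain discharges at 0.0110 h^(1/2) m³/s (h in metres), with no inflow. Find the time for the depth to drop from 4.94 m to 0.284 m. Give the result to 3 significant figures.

A dh/dt = −Q_out = −0.0110 √h.
∫ h^(−1/2) dh = −(0.0110/A) ∫ dt, giving 2√h = 2√h₀ − (0.0110/A) t.
t = 2A(√h₀ − √h)/0.0110 = 2·5.33·(√4.94 − √0.284)/0.0110
  = 10.660 × (2.2226 − 0.53292) / 0.0110 = 1637.5 s.

1640 s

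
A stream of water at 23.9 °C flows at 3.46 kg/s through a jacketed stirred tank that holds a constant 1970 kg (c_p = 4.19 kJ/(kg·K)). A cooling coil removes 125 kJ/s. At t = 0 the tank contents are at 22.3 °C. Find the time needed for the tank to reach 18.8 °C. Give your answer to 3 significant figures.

393 s

M c_p dT/dt = ṁ c_p (T_in − T) − Q̇.
τ = M/ṁ = 569.36 s; T_ss = T_in − Q̇/(ṁ c_p) = 15.278 °C.
T(t) = T_ss + (T₀ − T_ss) e^(−t/τ). Set T = 18.8:
e^(−t/τ) = (18.8 − 15.278)/(22.3 − 15.278) = 0.50158
t = −569.36 · ln(0.50158) = 392.85 s.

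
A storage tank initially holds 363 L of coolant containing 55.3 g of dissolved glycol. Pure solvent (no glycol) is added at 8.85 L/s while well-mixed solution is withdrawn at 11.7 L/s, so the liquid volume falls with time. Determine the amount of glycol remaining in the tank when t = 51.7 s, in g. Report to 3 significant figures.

Let m(t) be the amount of glycol. Volume: V(t) = V₀ + (Q_in − Q_out) t = 363 − 2.8500 t; V(51.7) = 215.66 L.
Solute balance: dm/dt = 0 − Q_out C = −Q_out m/V(t).
Separate: dm/m = −Q_out dt/V(t) ⇒ ln(m/m₀) = −(Q_out/(Q_in−Q_out)) ln(V/V₀).
m = m₀ (V₀/V)^(Q_out/(Q_in−Q_out)) = 55.3 × (363/215.66)^(-4.1053) = 6.5213 g.

6.52 g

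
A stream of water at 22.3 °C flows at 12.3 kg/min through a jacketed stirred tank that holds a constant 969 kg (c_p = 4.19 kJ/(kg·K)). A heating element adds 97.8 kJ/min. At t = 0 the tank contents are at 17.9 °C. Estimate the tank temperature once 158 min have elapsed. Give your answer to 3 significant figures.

Energy balance: M c_p dT/dt = ṁ c_p (T_in − T) + 97.8.
τ = M/ṁ = 78.780 min; T_ss = T_in + Q̇/(ṁ c_p) = 22.3 + 97.8/(12.3·4.19) = 24.198 °C.
Solution: T(t) = T_ss + (T₀ − T_ss) e^(−t/τ).
T(158) = 24.198 + (-6.2977)·e^(−158/78.780) = 24.198 + (-6.2977)·0.13458 = 23.350 °C.

23.4 °C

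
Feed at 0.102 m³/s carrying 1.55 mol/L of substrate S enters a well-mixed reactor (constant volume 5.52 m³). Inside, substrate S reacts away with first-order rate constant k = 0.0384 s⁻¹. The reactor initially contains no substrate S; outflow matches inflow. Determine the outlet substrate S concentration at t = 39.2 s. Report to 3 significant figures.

0.449 mol/L

Accumulation = in − out − consumed: V dC/dt = Q C_in − Q C − k V C.
dC/dt = (Q/V) C_in − (Q/V + k) C; effective rate a = Q/V + k = 0.018478 + 0.0384 = 0.056878 s⁻¹.
C_ss = Q C_in/(Q + kV) = 0.50355 mol/L; C(t) = C_ss + (C₀ − C_ss) e^(−a t).
C(39.2) = 0.50355 + (-0.50355)·e^(−0.056878·39.2) = 0.50355 + (-0.50355)·0.10757 = 0.44939 mol/L.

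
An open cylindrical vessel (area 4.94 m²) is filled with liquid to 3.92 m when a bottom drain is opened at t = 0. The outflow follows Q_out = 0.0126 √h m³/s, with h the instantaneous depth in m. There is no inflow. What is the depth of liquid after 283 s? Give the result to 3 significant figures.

2.62 m

With no inflow, A dh/dt = −0.0126 √h.
This is separable: 2 d(√h)/dt = −0.0126/A, so √h = √h₀ − (0.0126/(2A)) t.
√h = √3.92 − 0.0126·283/(2·4.94) = 1.9799 − 0.36091 = 1.6190.
h = 1.6190² = 2.6211 m.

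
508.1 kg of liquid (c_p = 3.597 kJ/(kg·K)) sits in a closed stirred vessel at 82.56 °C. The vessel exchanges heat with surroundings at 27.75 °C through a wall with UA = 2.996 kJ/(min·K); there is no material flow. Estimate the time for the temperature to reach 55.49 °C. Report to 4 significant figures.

415.4 min

Lumped-capacitance energy balance: M c_p dT/dt = UA(T_amb − T).
τ = M c_p/UA = 610.025 min; T_ss = T_amb = 27.7500 °C.
T(t) = T_ss + (T₀ − T_ss)e^(−t/τ); set T = 55.49:
t = −τ ln[(T − T_ss)/(T₀ − T_ss)] = −610.025 · ln(0.506112) = 415.426 min.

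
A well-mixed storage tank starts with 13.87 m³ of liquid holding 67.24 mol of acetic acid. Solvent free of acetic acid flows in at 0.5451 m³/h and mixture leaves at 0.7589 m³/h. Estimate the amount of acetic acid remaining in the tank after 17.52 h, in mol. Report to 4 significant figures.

22.00 mol

Let m(t) be the amount of acetic acid. Volume: V(t) = V₀ + (Q_in − Q_out) t = 13.87 − 0.213800 t; V(17.52) = 10.1242 m³.
Species balance (pure solvent in): dm/dt = −Q_out · m/V(t).
Separate: dm/m = −Q_out dt/V(t) ⇒ ln(m/m₀) = −(Q_out/(Q_in−Q_out)) ln(V/V₀).
m = m₀ (V₀/V)^(Q_out/(Q_in−Q_out)) = 67.24 × (13.87/10.1242)^(-3.54958) = 21.9962 mol.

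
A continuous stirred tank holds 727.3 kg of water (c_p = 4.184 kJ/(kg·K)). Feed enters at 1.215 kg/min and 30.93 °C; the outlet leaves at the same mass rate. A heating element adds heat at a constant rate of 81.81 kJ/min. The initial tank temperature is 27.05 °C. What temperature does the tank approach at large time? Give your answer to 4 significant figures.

47.02 °C

Energy balance: M c_p dT/dt = ṁ c_p (T_in − T) + 81.81.
At steady state dT/dt = 0 ⇒ T_ss = T_in + Q̇/(ṁ c_p) = 30.93 + 81.81/(1.215·4.184) = 47.0231 °C.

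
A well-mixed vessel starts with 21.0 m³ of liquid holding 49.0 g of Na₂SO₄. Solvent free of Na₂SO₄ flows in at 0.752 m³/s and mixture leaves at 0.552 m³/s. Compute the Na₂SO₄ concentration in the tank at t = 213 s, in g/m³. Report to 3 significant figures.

Let m(t) be the amount of Na₂SO₄. Volume: V(t) = V₀ + (Q_in − Q_out) t = 21.0 + 0.20000 t; V(213) = 63.600 m³.
Solute balance: dm/dt = 0 − Q_out C = −Q_out m/V(t).
Separate: dm/m = −Q_out dt/V(t) ⇒ ln(m/m₀) = −(Q_out/(Q_in−Q_out)) ln(V/V₀).
m = m₀ (V₀/V)^(Q_out/(Q_in−Q_out)) = 49.0 × (21.0/63.600)^(2.7600) = 2.3013 g.
C = m/V = 2.3013/63.600 = 0.036185 g/m³.

0.0362 g/m³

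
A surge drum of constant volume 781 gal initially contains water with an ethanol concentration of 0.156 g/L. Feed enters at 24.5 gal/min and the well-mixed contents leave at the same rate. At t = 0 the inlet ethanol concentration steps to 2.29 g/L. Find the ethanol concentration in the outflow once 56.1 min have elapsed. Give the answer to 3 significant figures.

Accumulation = in − out for the solute gives V dC/dt = Q(C_in − C).
Rewrite as dC/dt + C/τ = C_in/τ, τ = V/Q = 31.878 min.
Integrating: C(t) = C_in + (C₀ − C_in) e^(−t/τ).
C(56.1) = 2.29 + (0.156 − 2.29)·e^(−56.1/31.878) = 2.29 + (-2.1340)·0.17207 = 1.9228 g/L.

1.92 g/L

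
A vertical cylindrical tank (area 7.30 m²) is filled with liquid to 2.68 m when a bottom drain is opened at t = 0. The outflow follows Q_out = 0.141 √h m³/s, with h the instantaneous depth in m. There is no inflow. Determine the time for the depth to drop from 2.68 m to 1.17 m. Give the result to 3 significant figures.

Accumulation of liquid (constant cross-section A): A dh/dt = −0.141 √h.
This is separable: 2 d(√h)/dt = −0.141/A, so √h = √h₀ − (0.141/(2A)) t.
t = 2A(√h₀ − √h)/0.141 = 2·7.30·(√2.68 − √1.17)/0.141
  = 14.600 × (1.6371 − 1.0817) / 0.141 = 57.510 s.

57.5 s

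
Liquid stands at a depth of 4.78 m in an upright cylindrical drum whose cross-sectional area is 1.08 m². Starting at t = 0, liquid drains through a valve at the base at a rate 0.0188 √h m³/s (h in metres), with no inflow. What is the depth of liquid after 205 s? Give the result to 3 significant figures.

A dh/dt = −Q_out = −0.0188 √h.
Separate and integrate: 2(√h − √h₀) = −(0.0188/A) t.
√h = √4.78 − 0.0188·205/(2·1.08) = 2.1863 − 1.7843 = 0.40206.
h = 0.40206² = 0.16165 m.

0.162 m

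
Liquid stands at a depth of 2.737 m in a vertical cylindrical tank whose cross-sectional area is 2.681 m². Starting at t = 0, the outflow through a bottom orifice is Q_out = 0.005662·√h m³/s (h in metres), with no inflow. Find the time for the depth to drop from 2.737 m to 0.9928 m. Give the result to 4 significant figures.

623.1 s

With no inflow, A dh/dt = −0.005662 √h.
This is separable: 2 d(√h)/dt = −0.005662/A, so √h = √h₀ − (0.005662/(2A)) t.
t = 2A(√h₀ − √h)/0.005662 = 2·2.681·(√2.737 − √0.9928)/0.005662
  = 5.36200 × (1.65439 − 0.996393) / 0.005662 = 623.131 s.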